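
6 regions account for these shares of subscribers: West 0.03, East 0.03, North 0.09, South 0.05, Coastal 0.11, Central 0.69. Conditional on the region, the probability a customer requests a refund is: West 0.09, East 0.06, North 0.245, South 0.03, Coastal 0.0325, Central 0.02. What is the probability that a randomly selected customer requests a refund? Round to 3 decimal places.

Unnormalized posteriors (prior × likelihood):
  West: 0.03 × 0.09 = 0.0027
  East: 0.03 × 0.06 = 0.0018
  North: 0.09 × 0.245 = 0.02205
  South: 0.05 × 0.03 = 0.0015
  Coastal: 0.11 × 0.0325 = 0.003575
  Central: 0.69 × 0.02 = 0.0138
P(refund) = 0.0027 + 0.0018 + 0.02205 + 0.0015 + 0.003575 + 0.0138 = 0.045425 → 0.045.

0.045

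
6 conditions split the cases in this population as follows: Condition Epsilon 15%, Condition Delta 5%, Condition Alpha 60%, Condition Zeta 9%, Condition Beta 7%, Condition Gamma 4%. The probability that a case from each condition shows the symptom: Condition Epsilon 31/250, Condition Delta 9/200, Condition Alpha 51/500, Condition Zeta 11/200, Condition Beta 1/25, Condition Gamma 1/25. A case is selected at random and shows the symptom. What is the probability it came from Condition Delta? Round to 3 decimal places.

Unnormalized posteriors (prior × likelihood):
  Condition Epsilon: 0.15 × 0.124 = 0.0186
  Condition Delta: 0.05 × 0.045 = 0.00225
  Condition Alpha: 0.6 × 0.102 = 0.0612
  Condition Zeta: 0.09 × 0.055 = 0.00495
  Condition Beta: 0.07 × 0.04 = 0.0028
  Condition Gamma: 0.04 × 0.04 = 0.0016
Sum = 0.0914.
P(Condition Delta | evidence) = 0.00225 / 0.0914 ≈ 0.025.

0.025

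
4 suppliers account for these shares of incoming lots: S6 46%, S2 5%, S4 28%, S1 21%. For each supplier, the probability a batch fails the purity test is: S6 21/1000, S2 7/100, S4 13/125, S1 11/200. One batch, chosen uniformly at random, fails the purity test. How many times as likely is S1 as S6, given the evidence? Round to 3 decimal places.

By Bayes' rule, posterior ∝ prior × likelihood:
  S6: 0.46 × 0.021 = 0.00966
  S2: 0.05 × 0.07 = 0.0035
  S4: 0.28 × 0.104 = 0.02912
  S1: 0.21 × 0.055 = 0.01155
Normalizing constant = 0.05383.
The ratio is 0.01155 / 0.00966 (the normalizer cancels) = 1.196.

1.196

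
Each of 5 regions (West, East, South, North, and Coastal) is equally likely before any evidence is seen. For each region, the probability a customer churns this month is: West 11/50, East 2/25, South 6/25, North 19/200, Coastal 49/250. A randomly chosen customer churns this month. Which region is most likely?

Since the prior is uniform, the posterior is proportional to the likelihood:
  West: 0.22
  East: 0.08
  South: 0.24
  North: 0.095
  Coastal: 0.196
Total = 0.831.
Largest term belongs to South, so South is most probable.

South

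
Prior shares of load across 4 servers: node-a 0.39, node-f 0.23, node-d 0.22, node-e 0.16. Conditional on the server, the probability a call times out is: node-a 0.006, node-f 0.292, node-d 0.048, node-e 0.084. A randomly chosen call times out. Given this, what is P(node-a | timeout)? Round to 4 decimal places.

Prior × likelihood for each hypothesis:
  node-a: 0.39 × 0.006 = 0.00234
  node-f: 0.23 × 0.292 = 0.06716
  node-d: 0.22 × 0.048 = 0.01056
  node-e: 0.16 × 0.084 = 0.01344
Sum = 0.0935.
P(node-a | evidence) = 0.00234 / 0.0935 ≈ 0.0250.

0.0250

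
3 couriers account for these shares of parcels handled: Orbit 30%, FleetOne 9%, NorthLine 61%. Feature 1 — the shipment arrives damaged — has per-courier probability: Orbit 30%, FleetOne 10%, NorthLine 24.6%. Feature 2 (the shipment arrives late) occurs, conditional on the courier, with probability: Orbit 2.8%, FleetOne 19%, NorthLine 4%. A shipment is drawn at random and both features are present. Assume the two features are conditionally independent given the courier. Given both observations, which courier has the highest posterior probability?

Compute prior × likelihood for every hypothesis:
  Orbit: 0.3 × 0.3 × 0.028 = 0.00252
  FleetOne: 0.09 × 0.1 × 0.19 = 0.00171
  NorthLine: 0.61 × 0.246 × 0.04 = 0.0060024
Normalizing constant = 0.0102324.
Largest term belongs to NorthLine, so NorthLine is most probable.

NorthLine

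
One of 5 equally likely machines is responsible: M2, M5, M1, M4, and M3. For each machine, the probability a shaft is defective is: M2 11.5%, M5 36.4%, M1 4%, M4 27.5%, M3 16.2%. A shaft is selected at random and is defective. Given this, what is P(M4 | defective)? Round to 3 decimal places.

0.288

Since the prior is uniform, the posterior is proportional to the likelihood:
  M2: 0.115
  M5: 0.364
  M1: 0.04
  M4: 0.275
  M3: 0.162
Sum = 0.956.
P(M4 | evidence) = 0.275 / 0.956 ≈ 0.288.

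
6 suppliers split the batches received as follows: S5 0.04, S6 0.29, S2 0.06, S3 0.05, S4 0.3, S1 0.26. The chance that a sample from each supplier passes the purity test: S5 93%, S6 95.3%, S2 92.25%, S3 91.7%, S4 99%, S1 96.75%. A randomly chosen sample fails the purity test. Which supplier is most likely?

S6

Taking complements, P(off-spec | each) = S5 0.07, S6 0.047, S2 0.0775, S3 0.083, S4 0.01, S1 0.0325.
Unnormalized posteriors (prior × likelihood):
  S5: 0.04 × 0.07 = 0.0028
  S6: 0.29 × 0.047 = 0.01363
  S2: 0.06 × 0.0775 = 0.00465
  S3: 0.05 × 0.083 = 0.00415
  S4: 0.3 × 0.01 = 0.003
  S1: 0.26 × 0.0325 = 0.00845
Normalizing constant = 0.03668.
Largest term belongs to S6, so S6 is most probable.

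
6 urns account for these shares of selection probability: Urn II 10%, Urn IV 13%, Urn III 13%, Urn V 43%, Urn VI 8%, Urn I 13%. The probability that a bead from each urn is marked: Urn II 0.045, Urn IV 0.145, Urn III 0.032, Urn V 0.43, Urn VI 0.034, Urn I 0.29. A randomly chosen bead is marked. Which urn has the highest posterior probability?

Unnormalized posteriors (prior × likelihood):
  Urn II: 0.1 × 0.045 = 0.0045
  Urn IV: 0.13 × 0.145 = 0.01885
  Urn III: 0.13 × 0.032 = 0.00416
  Urn V: 0.43 × 0.43 = 0.1849
  Urn VI: 0.08 × 0.034 = 0.00272
  Urn I: 0.13 × 0.29 = 0.0377
Sum = 0.25283.
Largest term belongs to Urn V, so Urn V is most probable.

Urn V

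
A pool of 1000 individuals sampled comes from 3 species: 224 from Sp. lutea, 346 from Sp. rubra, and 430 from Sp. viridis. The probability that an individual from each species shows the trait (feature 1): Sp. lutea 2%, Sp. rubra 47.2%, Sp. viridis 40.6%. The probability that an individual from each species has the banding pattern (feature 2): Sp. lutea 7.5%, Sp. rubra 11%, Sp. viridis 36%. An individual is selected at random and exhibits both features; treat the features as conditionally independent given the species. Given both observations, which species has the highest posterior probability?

Sp. viridis

Unnormalized posteriors (prior × likelihood):
  Sp. lutea: 0.224 × 0.02 × 0.075 = 0.000336
  Sp. rubra: 0.346 × 0.472 × 0.11 = 0.01796432
  Sp. viridis: 0.43 × 0.406 × 0.36 = 0.0628488
Sum = 0.08114912.
Largest term belongs to Sp. viridis, so Sp. viridis is most probable.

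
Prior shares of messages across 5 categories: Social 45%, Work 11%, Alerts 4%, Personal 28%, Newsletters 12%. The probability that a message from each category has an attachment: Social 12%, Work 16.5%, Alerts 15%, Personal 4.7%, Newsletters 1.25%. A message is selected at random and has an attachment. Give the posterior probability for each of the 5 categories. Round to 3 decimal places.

Social 0.582, Work 0.196, Alerts 0.065, Personal 0.142, Newsletters 0.016

By Bayes' rule, posterior ∝ prior × likelihood:
  Social: 0.45 × 0.12 = 0.054
  Work: 0.11 × 0.165 = 0.01815
  Alerts: 0.04 × 0.15 = 0.006
  Personal: 0.28 × 0.047 = 0.01316
  Newsletters: 0.12 × 0.0125 = 0.0015
Total = 0.09281.
P(Social | attachment) = 0.054/0.09281 ≈ 0.582
P(Work | attachment) = 0.01815/0.09281 ≈ 0.196
P(Alerts | attachment) = 0.006/0.09281 ≈ 0.065
P(Personal | attachment) = 0.01316/0.09281 ≈ 0.142
P(Newsletters | attachment) = 0.0015/0.09281 ≈ 0.016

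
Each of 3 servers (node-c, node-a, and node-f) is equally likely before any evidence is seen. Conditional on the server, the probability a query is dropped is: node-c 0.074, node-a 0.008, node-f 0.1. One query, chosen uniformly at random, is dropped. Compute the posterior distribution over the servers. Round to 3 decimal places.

Since the prior is uniform, the posterior is proportional to the likelihood:
  node-c: 0.074
  node-a: 0.008
  node-f: 0.1
Total = 0.182.
P(node-c | dropped) = 0.074/0.182 ≈ 0.407
P(node-a | dropped) = 0.008/0.182 ≈ 0.044
P(node-f | dropped) = 0.1/0.182 ≈ 0.549

node-c 0.407, node-a 0.044, node-f 0.549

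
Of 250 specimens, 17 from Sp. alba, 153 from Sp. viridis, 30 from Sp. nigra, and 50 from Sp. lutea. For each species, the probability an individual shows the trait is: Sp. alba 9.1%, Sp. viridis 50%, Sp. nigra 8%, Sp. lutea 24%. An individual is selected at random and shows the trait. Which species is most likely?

Prior × likelihood for each hypothesis:
  Sp. alba: 0.068 × 0.091 = 0.006188
  Sp. viridis: 0.612 × 0.5 = 0.306
  Sp. nigra: 0.12 × 0.08 = 0.0096
  Sp. lutea: 0.2 × 0.24 = 0.048
Sum = 0.369788.
Largest term belongs to Sp. viridis, so Sp. viridis is most probable.

Sp. viridis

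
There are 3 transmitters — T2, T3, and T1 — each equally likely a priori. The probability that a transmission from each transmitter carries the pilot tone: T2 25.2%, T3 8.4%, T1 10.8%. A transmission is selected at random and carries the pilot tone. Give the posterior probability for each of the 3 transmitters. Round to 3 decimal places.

T2 0.568, T3 0.189, T1 0.243

Since the prior is uniform, the posterior is proportional to the likelihood:
  T2: 0.252
  T3: 0.084
  T1: 0.108
Normalizing constant = 0.444.
P(T2 | pilot) = 0.252/0.444 ≈ 0.568
P(T3 | pilot) = 0.084/0.444 ≈ 0.189
P(T1 | pilot) = 0.108/0.444 ≈ 0.243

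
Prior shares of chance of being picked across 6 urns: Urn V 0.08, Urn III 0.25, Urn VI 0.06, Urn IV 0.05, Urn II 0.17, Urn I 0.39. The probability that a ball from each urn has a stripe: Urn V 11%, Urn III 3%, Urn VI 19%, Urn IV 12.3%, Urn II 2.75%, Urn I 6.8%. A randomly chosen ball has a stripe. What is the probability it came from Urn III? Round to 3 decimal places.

0.115

Prior × likelihood for each hypothesis:
  Urn V: 0.08 × 0.11 = 0.0088
  Urn III: 0.25 × 0.03 = 0.0075
  Urn VI: 0.06 × 0.19 = 0.0114
  Urn IV: 0.05 × 0.123 = 0.00615
  Urn II: 0.17 × 0.0275 = 0.004675
  Urn I: 0.39 × 0.068 = 0.02652
Sum = 0.065045.
P(Urn III | evidence) = 0.0075 / 0.065045 ≈ 0.115.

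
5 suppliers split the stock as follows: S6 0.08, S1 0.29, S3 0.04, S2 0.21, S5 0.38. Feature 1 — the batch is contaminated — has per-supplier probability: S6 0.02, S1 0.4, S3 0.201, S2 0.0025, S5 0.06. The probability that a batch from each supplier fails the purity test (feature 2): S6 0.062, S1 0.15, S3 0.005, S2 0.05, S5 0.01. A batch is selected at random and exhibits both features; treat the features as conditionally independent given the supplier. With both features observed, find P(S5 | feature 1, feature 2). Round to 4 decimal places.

Unnormalized posteriors (prior × likelihood):
  S6: 0.08 × 0.02 × 0.062 = 0.0000992
  S1: 0.29 × 0.4 × 0.15 = 0.0174
  S3: 0.04 × 0.201 × 0.005 = 0.0000402
  S2: 0.21 × 0.0025 × 0.05 = 0.00002625
  S5: 0.38 × 0.06 × 0.01 = 0.000228
Total = 0.01779365.
P(S5 | evidence) = 0.000228 / 0.01779365 ≈ 0.0128.

0.0128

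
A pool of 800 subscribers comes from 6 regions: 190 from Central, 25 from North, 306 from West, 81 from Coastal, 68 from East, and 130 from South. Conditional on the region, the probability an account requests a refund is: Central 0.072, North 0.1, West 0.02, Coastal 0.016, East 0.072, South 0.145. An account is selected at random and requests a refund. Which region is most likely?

Unnormalized posteriors (prior × likelihood):
  Central: 0.2375 × 0.072 = 0.0171
  North: 0.03125 × 0.1 = 0.003125
  West: 0.3825 × 0.02 = 0.00765
  Coastal: 0.10125 × 0.016 = 0.00162
  East: 0.085 × 0.072 = 0.00612
  South: 0.1625 × 0.145 = 0.0235625
Sum = 0.0591775.
Largest term belongs to South, so South is most probable.

South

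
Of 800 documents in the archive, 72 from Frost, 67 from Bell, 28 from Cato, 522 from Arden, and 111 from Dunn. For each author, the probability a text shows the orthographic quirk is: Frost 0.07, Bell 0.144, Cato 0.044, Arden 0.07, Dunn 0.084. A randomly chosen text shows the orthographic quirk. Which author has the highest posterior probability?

Arden

Unnormalized posteriors (prior × likelihood):
  Frost: 0.09 × 0.07 = 0.0063
  Bell: 0.08375 × 0.144 = 0.01206
  Cato: 0.035 × 0.044 = 0.00154
  Arden: 0.6525 × 0.07 = 0.045675
  Dunn: 0.13875 × 0.084 = 0.011655
Normalizing constant = 0.07723.
Largest term belongs to Arden, so Arden is most probable.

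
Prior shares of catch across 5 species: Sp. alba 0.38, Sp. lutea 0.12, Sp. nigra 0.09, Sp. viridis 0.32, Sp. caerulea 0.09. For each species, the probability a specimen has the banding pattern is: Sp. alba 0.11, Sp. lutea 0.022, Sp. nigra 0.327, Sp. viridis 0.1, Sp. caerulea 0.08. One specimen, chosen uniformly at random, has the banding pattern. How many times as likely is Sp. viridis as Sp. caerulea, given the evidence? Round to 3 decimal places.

Unnormalized posteriors (prior × likelihood):
  Sp. alba: 0.38 × 0.11 = 0.0418
  Sp. lutea: 0.12 × 0.022 = 0.00264
  Sp. nigra: 0.09 × 0.327 = 0.02943
  Sp. viridis: 0.32 × 0.1 = 0.032
  Sp. caerulea: 0.09 × 0.08 = 0.0072
Normalizing constant = 0.11307.
The ratio is 0.032 / 0.0072 (the normalizer cancels) = 4.444.

4.444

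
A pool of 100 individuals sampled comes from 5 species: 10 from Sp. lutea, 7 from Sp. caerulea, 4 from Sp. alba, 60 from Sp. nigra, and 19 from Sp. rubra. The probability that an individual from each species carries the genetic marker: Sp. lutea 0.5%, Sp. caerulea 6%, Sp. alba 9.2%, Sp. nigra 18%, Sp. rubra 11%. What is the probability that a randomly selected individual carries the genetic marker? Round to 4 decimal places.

0.1373

By Bayes' rule, posterior ∝ prior × likelihood:
  Sp. lutea: 0.1 × 0.005 = 0.0005
  Sp. caerulea: 0.07 × 0.06 = 0.0042
  Sp. alba: 0.04 × 0.092 = 0.00368
  Sp. nigra: 0.6 × 0.18 = 0.108
  Sp. rubra: 0.19 × 0.11 = 0.0209
P(marker) = 0.0005 + 0.0042 + 0.00368 + 0.108 + 0.0209 = 0.13728 → 0.1373.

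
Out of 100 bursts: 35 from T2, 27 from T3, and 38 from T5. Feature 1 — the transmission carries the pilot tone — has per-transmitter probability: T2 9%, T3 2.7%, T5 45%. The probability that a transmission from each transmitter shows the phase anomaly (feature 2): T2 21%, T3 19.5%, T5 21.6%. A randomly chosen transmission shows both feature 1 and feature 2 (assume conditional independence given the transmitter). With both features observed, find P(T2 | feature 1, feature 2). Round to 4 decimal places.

0.1471

By Bayes' rule, posterior ∝ prior × likelihood:
  T2: 0.35 × 0.09 × 0.21 = 0.006615
  T3: 0.27 × 0.027 × 0.195 = 0.00142155
  T5: 0.38 × 0.45 × 0.216 = 0.036936
Sum = 0.04497255.
P(T2 | evidence) = 0.006615 / 0.04497255 ≈ 0.1471.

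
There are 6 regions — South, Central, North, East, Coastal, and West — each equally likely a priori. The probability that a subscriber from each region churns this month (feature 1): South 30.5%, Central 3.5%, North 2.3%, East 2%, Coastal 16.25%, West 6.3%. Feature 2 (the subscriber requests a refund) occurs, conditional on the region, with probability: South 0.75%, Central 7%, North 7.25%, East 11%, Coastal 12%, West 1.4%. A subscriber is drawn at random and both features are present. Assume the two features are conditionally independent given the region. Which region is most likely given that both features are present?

With a uniform prior (1/6 each), posterior ∝ likelihood:
  South: 0.305 × 0.0075 = 0.0022875
  Central: 0.035 × 0.07 = 0.00245
  North: 0.023 × 0.0725 = 0.0016675
  East: 0.02 × 0.11 = 0.0022
  Coastal: 0.1625 × 0.12 = 0.0195
  West: 0.063 × 0.014 = 0.000882
Total = 0.028987.
Largest term belongs to Coastal, so Coastal is most probable.

Coastal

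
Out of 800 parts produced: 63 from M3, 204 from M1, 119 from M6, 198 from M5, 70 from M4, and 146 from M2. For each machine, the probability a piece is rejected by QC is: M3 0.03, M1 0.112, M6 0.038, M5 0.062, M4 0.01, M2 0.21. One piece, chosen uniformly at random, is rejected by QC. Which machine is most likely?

By Bayes' rule, posterior ∝ prior × likelihood:
  M3: 0.07875 × 0.03 = 0.0023625
  M1: 0.255 × 0.112 = 0.02856
  M6: 0.14875 × 0.038 = 0.0056525
  M5: 0.2475 × 0.062 = 0.015345
  M4: 0.0875 × 0.01 = 0.000875
  M2: 0.1825 × 0.21 = 0.038325
Total = 0.09112.
Largest term belongs to M2, so M2 is most probable.

M2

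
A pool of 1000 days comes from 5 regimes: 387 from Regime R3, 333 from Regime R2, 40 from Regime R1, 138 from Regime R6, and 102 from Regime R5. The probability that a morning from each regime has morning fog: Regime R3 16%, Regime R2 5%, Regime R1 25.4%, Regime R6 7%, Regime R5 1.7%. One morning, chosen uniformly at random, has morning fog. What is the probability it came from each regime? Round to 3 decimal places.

Unnormalized posteriors (prior × likelihood):
  Regime R3: 0.387 × 0.16 = 0.06192
  Regime R2: 0.333 × 0.05 = 0.01665
  Regime R1: 0.04 × 0.254 = 0.01016
  Regime R6: 0.138 × 0.07 = 0.00966
  Regime R5: 0.102 × 0.017 = 0.001734
Normalizing constant = 0.100124.
P(Regime R3 | fog) = 0.06192/0.100124 ≈ 0.618
P(Regime R2 | fog) = 0.01665/0.100124 ≈ 0.166
P(Regime R1 | fog) = 0.01016/0.100124 ≈ 0.101
P(Regime R6 | fog) = 0.00966/0.100124 ≈ 0.096
P(Regime R5 | fog) = 0.001734/0.100124 ≈ 0.017

Regime R3 0.618, Regime R2 0.166, Regime R1 0.101, Regime R6 0.096, Regime R5 0.017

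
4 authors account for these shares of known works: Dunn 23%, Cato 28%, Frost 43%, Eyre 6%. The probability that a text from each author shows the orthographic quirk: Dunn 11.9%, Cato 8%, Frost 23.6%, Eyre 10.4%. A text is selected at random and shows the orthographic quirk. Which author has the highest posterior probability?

Unnormalized posteriors (prior × likelihood):
  Dunn: 0.23 × 0.119 = 0.02737
  Cato: 0.28 × 0.08 = 0.0224
  Frost: 0.43 × 0.236 = 0.10148
  Eyre: 0.06 × 0.104 = 0.00624
Sum = 0.15749.
Largest term belongs to Frost, so Frost is most probable.

Frost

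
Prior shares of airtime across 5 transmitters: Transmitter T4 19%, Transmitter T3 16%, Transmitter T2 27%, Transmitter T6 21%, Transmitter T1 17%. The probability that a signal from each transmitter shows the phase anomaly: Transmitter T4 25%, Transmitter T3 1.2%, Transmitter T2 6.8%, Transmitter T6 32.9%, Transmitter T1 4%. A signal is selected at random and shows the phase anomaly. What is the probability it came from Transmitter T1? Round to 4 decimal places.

0.0473

Compute prior × likelihood for every hypothesis:
  Transmitter T4: 0.19 × 0.25 = 0.0475
  Transmitter T3: 0.16 × 0.012 = 0.00192
  Transmitter T2: 0.27 × 0.068 = 0.01836
  Transmitter T6: 0.21 × 0.329 = 0.06909
  Transmitter T1: 0.17 × 0.04 = 0.0068
Normalizing constant = 0.14367.
P(Transmitter T1 | evidence) = 0.0068 / 0.14367 ≈ 0.0473.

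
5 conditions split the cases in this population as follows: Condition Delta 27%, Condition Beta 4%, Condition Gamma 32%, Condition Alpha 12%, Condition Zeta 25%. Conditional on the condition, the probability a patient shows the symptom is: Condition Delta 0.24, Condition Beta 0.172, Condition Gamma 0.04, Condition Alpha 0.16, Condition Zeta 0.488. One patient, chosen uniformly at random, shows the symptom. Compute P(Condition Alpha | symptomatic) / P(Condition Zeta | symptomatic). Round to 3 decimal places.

Compute prior × likelihood for every hypothesis:
  Condition Delta: 0.27 × 0.24 = 0.0648
  Condition Beta: 0.04 × 0.172 = 0.00688
  Condition Gamma: 0.32 × 0.04 = 0.0128
  Condition Alpha: 0.12 × 0.16 = 0.0192
  Condition Zeta: 0.25 × 0.488 = 0.122
Sum = 0.22568.
The ratio is 0.0192 / 0.122 (the normalizer cancels) = 0.157.

0.157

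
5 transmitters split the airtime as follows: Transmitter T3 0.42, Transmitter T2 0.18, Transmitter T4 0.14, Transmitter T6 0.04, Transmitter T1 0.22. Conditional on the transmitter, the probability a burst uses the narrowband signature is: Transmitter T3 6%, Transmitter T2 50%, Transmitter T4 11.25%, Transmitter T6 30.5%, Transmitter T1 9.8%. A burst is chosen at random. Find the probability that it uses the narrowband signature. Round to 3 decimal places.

Prior × likelihood for each hypothesis:
  Transmitter T3: 0.42 × 0.06 = 0.0252
  Transmitter T2: 0.18 × 0.5 = 0.09
  Transmitter T4: 0.14 × 0.1125 = 0.01575
  Transmitter T6: 0.04 × 0.305 = 0.0122
  Transmitter T1: 0.22 × 0.098 = 0.02156
P(narrowband) = 0.0252 + 0.09 + 0.01575 + 0.0122 + 0.02156 = 0.16471 → 0.165.

0.165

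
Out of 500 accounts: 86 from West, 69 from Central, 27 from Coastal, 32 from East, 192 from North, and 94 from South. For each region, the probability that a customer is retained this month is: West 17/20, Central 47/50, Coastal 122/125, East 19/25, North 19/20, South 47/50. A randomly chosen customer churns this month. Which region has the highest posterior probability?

West

Taking complements, P(churn | each) = West 0.15, Central 0.06, Coastal 0.024, East 0.24, North 0.05, South 0.06.
By Bayes' rule, posterior ∝ prior × likelihood:
  West: 0.172 × 0.15 = 0.0258
  Central: 0.138 × 0.06 = 0.00828
  Coastal: 0.054 × 0.024 = 0.001296
  East: 0.064 × 0.24 = 0.01536
  North: 0.384 × 0.05 = 0.0192
  South: 0.188 × 0.06 = 0.01128
Normalizing constant = 0.081216.
Largest term belongs to West, so West is most probable.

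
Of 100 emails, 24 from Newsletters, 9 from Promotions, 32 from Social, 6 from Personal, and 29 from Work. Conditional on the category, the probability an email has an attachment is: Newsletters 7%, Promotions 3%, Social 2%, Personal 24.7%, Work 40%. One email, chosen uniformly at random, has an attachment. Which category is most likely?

Prior × likelihood for each hypothesis:
  Newsletters: 0.24 × 0.07 = 0.0168
  Promotions: 0.09 × 0.03 = 0.0027
  Social: 0.32 × 0.02 = 0.0064
  Personal: 0.06 × 0.247 = 0.01482
  Work: 0.29 × 0.4 = 0.116
Total = 0.15672.
Largest term belongs to Work, so Work is most probable.

Work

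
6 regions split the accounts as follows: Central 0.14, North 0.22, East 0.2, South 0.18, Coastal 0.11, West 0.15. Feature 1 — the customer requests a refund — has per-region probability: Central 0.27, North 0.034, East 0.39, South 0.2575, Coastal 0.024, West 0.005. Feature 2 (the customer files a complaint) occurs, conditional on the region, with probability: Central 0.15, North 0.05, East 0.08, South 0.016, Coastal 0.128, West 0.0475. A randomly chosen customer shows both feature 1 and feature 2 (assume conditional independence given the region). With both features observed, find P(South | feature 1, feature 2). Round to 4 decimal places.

By Bayes' rule, posterior ∝ prior × likelihood:
  Central: 0.14 × 0.27 × 0.15 = 0.00567
  North: 0.22 × 0.034 × 0.05 = 0.000374
  East: 0.2 × 0.39 × 0.08 = 0.00624
  South: 0.18 × 0.2575 × 0.016 = 0.0007416
  Coastal: 0.11 × 0.024 × 0.128 = 0.00033792
  West: 0.15 × 0.005 × 0.0475 = 0.000035625
Sum = 0.013399145.
P(South | evidence) = 0.0007416 / 0.013399145 ≈ 0.0553.

0.0553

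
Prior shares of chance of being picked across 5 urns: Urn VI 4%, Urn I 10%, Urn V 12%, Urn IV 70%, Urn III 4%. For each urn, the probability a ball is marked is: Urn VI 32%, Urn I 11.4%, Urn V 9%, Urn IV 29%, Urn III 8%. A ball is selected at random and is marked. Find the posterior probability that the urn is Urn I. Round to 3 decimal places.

By Bayes' rule, posterior ∝ prior × likelihood:
  Urn VI: 0.04 × 0.32 = 0.0128
  Urn I: 0.1 × 0.114 = 0.0114
  Urn V: 0.12 × 0.09 = 0.0108
  Urn IV: 0.7 × 0.29 = 0.203
  Urn III: 0.04 × 0.08 = 0.0032
Sum = 0.2412.
P(Urn I | evidence) = 0.0114 / 0.2412 ≈ 0.047.

0.047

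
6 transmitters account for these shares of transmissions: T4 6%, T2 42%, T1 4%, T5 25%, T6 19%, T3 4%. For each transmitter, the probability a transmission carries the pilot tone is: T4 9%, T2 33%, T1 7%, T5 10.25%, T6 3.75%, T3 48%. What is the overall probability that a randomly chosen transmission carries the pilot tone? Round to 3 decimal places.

0.199

Unnormalized posteriors (prior × likelihood):
  T4: 0.06 × 0.09 = 0.0054
  T2: 0.42 × 0.33 = 0.1386
  T1: 0.04 × 0.07 = 0.0028
  T5: 0.25 × 0.1025 = 0.025625
  T6: 0.19 × 0.0375 = 0.007125
  T3: 0.04 × 0.48 = 0.0192
P(pilot) = 0.0054 + 0.1386 + 0.0028 + 0.025625 + 0.007125 + 0.0192 = 0.19875 → 0.199.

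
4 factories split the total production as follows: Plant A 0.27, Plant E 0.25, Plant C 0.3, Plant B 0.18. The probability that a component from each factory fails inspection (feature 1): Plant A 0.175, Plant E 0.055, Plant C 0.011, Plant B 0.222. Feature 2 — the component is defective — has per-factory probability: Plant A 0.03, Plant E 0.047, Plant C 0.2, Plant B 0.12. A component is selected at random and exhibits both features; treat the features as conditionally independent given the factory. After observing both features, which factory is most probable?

Prior × likelihood for each hypothesis:
  Plant A: 0.27 × 0.175 × 0.03 = 0.0014175
  Plant E: 0.25 × 0.055 × 0.047 = 0.00064625
  Plant C: 0.3 × 0.011 × 0.2 = 0.00066
  Plant B: 0.18 × 0.222 × 0.12 = 0.0047952
Total = 0.00751895.
Largest term belongs to Plant B, so Plant B is most probable.

Plant B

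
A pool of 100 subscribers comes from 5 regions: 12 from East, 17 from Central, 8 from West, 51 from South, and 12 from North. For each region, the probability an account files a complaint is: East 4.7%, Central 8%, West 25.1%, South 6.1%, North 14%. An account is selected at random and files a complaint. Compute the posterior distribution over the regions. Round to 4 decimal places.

East 0.0647, Central 0.1559, West 0.2302, South 0.3566, North 0.1926

Prior × likelihood for each hypothesis:
  East: 0.12 × 0.047 = 0.00564
  Central: 0.17 × 0.08 = 0.0136
  West: 0.08 × 0.251 = 0.02008
  South: 0.51 × 0.061 = 0.03111
  North: 0.12 × 0.14 = 0.0168
Normalizing constant = 0.08723.
P(East | complaint) = 0.00564/0.08723 ≈ 0.0647
P(Central | complaint) = 0.0136/0.08723 ≈ 0.1559
P(West | complaint) = 0.02008/0.08723 ≈ 0.2302
P(South | complaint) = 0.03111/0.08723 ≈ 0.3566
P(North | complaint) = 0.0168/0.08723 ≈ 0.1926
(Check: 0.0647+0.1559+0.2302+0.3566+0.1926 = 1.0000.)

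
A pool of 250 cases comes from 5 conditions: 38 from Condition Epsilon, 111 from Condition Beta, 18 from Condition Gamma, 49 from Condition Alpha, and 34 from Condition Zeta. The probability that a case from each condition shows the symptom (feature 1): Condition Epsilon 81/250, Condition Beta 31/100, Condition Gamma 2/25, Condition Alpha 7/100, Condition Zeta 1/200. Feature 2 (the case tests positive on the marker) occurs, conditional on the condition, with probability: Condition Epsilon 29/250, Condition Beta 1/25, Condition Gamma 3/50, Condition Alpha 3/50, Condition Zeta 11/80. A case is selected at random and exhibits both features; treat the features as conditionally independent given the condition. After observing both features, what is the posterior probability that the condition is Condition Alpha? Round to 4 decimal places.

Compute prior × likelihood for every hypothesis:
  Condition Epsilon: 0.152 × 0.324 × 0.116 = 0.005712768
  Condition Beta: 0.444 × 0.31 × 0.04 = 0.0055056
  Condition Gamma: 0.072 × 0.08 × 0.06 = 0.0003456
  Condition Alpha: 0.196 × 0.07 × 0.06 = 0.0008232
  Condition Zeta: 0.136 × 0.005 × 0.1375 = 0.0000935
Total = 0.012480668.
P(Condition Alpha | evidence) = 0.0008232 / 0.012480668 ≈ 0.0660.

0.0660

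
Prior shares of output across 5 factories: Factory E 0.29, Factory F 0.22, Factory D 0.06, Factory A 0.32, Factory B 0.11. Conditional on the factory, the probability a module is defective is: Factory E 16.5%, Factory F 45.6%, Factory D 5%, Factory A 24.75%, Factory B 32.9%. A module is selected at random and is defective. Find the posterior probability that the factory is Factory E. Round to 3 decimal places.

0.180

Unnormalized posteriors (prior × likelihood):
  Factory E: 0.29 × 0.165 = 0.04785
  Factory F: 0.22 × 0.456 = 0.10032
  Factory D: 0.06 × 0.05 = 0.003
  Factory A: 0.32 × 0.2475 = 0.0792
  Factory B: 0.11 × 0.329 = 0.03619
Normalizing constant = 0.26656.
P(Factory E | evidence) = 0.04785 / 0.26656 ≈ 0.180.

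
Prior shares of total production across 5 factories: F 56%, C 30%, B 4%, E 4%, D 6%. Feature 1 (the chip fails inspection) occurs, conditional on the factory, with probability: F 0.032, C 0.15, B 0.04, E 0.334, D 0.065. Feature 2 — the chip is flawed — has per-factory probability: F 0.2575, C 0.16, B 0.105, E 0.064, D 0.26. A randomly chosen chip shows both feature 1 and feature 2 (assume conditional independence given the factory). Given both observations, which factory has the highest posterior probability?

Unnormalized posteriors (prior × likelihood):
  F: 0.56 × 0.032 × 0.2575 = 0.0046144
  C: 0.3 × 0.15 × 0.16 = 0.0072
  B: 0.04 × 0.04 × 0.105 = 0.000168
  E: 0.04 × 0.334 × 0.064 = 0.00085504
  D: 0.06 × 0.065 × 0.26 = 0.001014
Sum = 0.01385144.
Largest term belongs to C, so C is most probable.

C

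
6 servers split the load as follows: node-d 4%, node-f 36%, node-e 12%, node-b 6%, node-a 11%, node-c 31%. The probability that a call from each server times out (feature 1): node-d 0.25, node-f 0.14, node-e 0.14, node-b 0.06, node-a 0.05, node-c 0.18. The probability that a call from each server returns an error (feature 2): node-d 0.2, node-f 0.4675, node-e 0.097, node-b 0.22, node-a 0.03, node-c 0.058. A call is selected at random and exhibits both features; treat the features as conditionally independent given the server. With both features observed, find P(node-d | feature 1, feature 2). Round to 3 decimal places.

0.064

Prior × likelihood for each hypothesis:
  node-d: 0.04 × 0.25 × 0.2 = 0.002
  node-f: 0.36 × 0.14 × 0.4675 = 0.023562
  node-e: 0.12 × 0.14 × 0.097 = 0.0016296
  node-b: 0.06 × 0.06 × 0.22 = 0.000792
  node-a: 0.11 × 0.05 × 0.03 = 0.000165
  node-c: 0.31 × 0.18 × 0.058 = 0.0032364
Total = 0.031385.
P(node-d | evidence) = 0.002 / 0.031385 ≈ 0.064.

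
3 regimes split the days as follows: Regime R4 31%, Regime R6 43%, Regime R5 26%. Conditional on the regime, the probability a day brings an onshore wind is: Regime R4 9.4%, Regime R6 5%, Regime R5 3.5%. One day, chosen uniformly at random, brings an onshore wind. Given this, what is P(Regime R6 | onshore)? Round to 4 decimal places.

0.3599

By Bayes' rule, posterior ∝ prior × likelihood:
  Regime R4: 0.31 × 0.094 = 0.02914
  Regime R6: 0.43 × 0.05 = 0.0215
  Regime R5: 0.26 × 0.035 = 0.0091
Normalizing constant = 0.05974.
P(Regime R6 | evidence) = 0.0215 / 0.05974 ≈ 0.3599.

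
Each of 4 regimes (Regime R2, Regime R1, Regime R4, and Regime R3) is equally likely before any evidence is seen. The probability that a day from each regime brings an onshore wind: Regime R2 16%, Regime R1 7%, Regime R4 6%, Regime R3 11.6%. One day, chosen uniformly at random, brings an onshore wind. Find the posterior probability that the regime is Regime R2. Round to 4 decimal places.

With a uniform prior (1/4 each), posterior ∝ likelihood:
  Regime R2: 0.16
  Regime R1: 0.07
  Regime R4: 0.06
  Regime R3: 0.116
Total = 0.406.
P(Regime R2 | evidence) = 0.16 / 0.406 ≈ 0.3941.

0.3941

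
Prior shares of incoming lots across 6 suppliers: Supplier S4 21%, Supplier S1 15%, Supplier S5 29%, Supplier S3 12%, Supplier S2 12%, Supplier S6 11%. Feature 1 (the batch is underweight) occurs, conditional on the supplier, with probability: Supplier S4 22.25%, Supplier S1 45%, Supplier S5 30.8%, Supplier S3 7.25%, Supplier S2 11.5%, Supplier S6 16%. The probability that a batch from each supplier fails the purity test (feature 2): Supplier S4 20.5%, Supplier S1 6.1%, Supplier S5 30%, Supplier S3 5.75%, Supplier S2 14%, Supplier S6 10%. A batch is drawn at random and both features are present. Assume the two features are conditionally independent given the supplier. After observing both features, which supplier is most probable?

Unnormalized posteriors (prior × likelihood):
  Supplier S4: 0.21 × 0.2225 × 0.205 = 0.009578625
  Supplier S1: 0.15 × 0.45 × 0.061 = 0.0041175
  Supplier S5: 0.29 × 0.308 × 0.3 = 0.026796
  Supplier S3: 0.12 × 0.0725 × 0.0575 = 0.00050025
  Supplier S2: 0.12 × 0.115 × 0.14 = 0.001932
  Supplier S6: 0.11 × 0.16 × 0.1 = 0.00176
Total = 0.044684375.
Largest term belongs to Supplier S5, so Supplier S5 is most probable.

Supplier S5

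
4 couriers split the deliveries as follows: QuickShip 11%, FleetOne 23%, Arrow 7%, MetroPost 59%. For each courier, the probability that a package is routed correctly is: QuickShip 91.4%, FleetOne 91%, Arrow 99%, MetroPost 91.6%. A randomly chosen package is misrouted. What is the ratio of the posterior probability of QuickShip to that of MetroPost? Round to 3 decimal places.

Taking complements, P(misrouted | each) = QuickShip 0.086, FleetOne 0.09, Arrow 0.01, MetroPost 0.084.
Prior × likelihood for each hypothesis:
  QuickShip: 0.11 × 0.086 = 0.00946
  FleetOne: 0.23 × 0.09 = 0.0207
  Arrow: 0.07 × 0.01 = 0.0007
  MetroPost: 0.59 × 0.084 = 0.04956
Total = 0.08042.
The ratio is 0.00946 / 0.04956 (the normalizer cancels) = 0.191.

0.191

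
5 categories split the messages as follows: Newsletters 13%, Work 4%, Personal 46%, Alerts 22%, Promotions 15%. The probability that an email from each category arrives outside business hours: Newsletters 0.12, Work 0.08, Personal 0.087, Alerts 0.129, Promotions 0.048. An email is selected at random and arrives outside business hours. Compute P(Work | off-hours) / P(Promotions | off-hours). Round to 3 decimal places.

0.444

Prior × likelihood for each hypothesis:
  Newsletters: 0.13 × 0.12 = 0.0156
  Work: 0.04 × 0.08 = 0.0032
  Personal: 0.46 × 0.087 = 0.04002
  Alerts: 0.22 × 0.129 = 0.02838
  Promotions: 0.15 × 0.048 = 0.0072
Total = 0.0944.
The ratio is 0.0032 / 0.0072 (the normalizer cancels) = 0.444.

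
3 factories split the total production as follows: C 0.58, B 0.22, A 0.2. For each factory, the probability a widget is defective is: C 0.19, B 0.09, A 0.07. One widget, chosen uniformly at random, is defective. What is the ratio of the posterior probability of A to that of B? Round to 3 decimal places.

Unnormalized posteriors (prior × likelihood):
  C: 0.58 × 0.19 = 0.1102
  B: 0.22 × 0.09 = 0.0198
  A: 0.2 × 0.07 = 0.014
Normalizing constant = 0.144.
The ratio is 0.014 / 0.0198 (the normalizer cancels) = 0.707.

0.707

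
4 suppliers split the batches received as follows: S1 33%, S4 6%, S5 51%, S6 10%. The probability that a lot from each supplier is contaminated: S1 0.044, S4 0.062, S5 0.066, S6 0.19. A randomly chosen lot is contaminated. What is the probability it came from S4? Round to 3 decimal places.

0.052

Compute prior × likelihood for every hypothesis:
  S1: 0.33 × 0.044 = 0.01452
  S4: 0.06 × 0.062 = 0.00372
  S5: 0.51 × 0.066 = 0.03366
  S6: 0.1 × 0.19 = 0.019
Total = 0.0709.
P(S4 | evidence) = 0.00372 / 0.0709 ≈ 0.052.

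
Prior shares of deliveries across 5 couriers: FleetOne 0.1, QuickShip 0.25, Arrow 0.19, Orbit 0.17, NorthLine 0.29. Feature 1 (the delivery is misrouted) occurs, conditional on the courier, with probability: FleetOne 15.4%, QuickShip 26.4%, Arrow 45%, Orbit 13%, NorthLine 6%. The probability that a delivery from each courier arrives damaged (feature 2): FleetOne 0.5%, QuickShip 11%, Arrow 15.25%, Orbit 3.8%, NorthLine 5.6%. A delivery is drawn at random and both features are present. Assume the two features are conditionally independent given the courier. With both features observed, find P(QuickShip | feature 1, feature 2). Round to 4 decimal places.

0.3272

Prior × likelihood for each hypothesis:
  FleetOne: 0.1 × 0.154 × 0.005 = 0.000077
  QuickShip: 0.25 × 0.264 × 0.11 = 0.00726
  Arrow: 0.19 × 0.45 × 0.1525 = 0.01303875
  Orbit: 0.17 × 0.13 × 0.038 = 0.0008398
  NorthLine: 0.29 × 0.06 × 0.056 = 0.0009744
Sum = 0.02218995.
P(QuickShip | evidence) = 0.00726 / 0.02218995 ≈ 0.3272.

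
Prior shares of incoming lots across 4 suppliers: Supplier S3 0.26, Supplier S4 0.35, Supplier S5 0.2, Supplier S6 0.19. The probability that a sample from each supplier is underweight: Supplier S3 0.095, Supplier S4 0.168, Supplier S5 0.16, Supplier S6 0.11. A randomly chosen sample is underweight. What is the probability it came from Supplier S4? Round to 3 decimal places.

Prior × likelihood for each hypothesis:
  Supplier S3: 0.26 × 0.095 = 0.0247
  Supplier S4: 0.35 × 0.168 = 0.0588
  Supplier S5: 0.2 × 0.16 = 0.032
  Supplier S6: 0.19 × 0.11 = 0.0209
Normalizing constant = 0.1364.
P(Supplier S4 | evidence) = 0.0588 / 0.1364 ≈ 0.431.

0.431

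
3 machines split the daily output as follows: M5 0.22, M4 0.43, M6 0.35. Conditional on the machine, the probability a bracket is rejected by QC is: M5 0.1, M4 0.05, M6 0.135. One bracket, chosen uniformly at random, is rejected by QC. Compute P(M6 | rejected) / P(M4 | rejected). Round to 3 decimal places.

By Bayes' rule, posterior ∝ prior × likelihood:
  M5: 0.22 × 0.1 = 0.022
  M4: 0.43 × 0.05 = 0.0215
  M6: 0.35 × 0.135 = 0.04725
Normalizing constant = 0.09075.
The ratio is 0.04725 / 0.0215 (the normalizer cancels) = 2.198.

2.198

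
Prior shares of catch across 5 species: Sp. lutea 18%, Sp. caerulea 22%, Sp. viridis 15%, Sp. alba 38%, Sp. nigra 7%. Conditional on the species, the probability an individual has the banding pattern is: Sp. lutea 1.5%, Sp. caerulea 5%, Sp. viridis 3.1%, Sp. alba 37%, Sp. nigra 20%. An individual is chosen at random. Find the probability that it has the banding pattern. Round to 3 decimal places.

By Bayes' rule, posterior ∝ prior × likelihood:
  Sp. lutea: 0.18 × 0.015 = 0.0027
  Sp. caerulea: 0.22 × 0.05 = 0.011
  Sp. viridis: 0.15 × 0.031 = 0.00465
  Sp. alba: 0.38 × 0.37 = 0.1406
  Sp. nigra: 0.07 × 0.2 = 0.014
P(banded) = 0.0027 + 0.011 + 0.00465 + 0.1406 + 0.014 = 0.17295 → 0.173.

0.173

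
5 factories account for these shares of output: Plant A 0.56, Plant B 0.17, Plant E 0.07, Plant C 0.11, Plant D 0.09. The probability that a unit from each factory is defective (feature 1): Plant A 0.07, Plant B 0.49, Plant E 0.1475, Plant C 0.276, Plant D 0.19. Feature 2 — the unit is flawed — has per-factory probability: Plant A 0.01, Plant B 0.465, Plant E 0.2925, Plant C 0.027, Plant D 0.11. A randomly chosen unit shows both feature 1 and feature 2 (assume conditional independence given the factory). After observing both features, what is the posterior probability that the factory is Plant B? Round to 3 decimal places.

0.864

Unnormalized posteriors (prior × likelihood):
  Plant A: 0.56 × 0.07 × 0.01 = 0.000392
  Plant B: 0.17 × 0.49 × 0.465 = 0.0387345
  Plant E: 0.07 × 0.1475 × 0.2925 = 0.0030200625
  Plant C: 0.11 × 0.276 × 0.027 = 0.00081972
  Plant D: 0.09 × 0.19 × 0.11 = 0.001881
Total = 0.0448472825.
P(Plant B | evidence) = 0.0387345 / 0.0448472825 ≈ 0.864.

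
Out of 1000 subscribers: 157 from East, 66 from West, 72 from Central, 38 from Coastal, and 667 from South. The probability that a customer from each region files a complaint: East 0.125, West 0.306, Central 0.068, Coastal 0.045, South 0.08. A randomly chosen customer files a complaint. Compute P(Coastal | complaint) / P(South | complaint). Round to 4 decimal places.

Unnormalized posteriors (prior × likelihood):
  East: 0.157 × 0.125 = 0.019625
  West: 0.066 × 0.306 = 0.020196
  Central: 0.072 × 0.068 = 0.004896
  Coastal: 0.038 × 0.045 = 0.00171
  South: 0.667 × 0.08 = 0.05336
Sum = 0.099787.
The ratio is 0.00171 / 0.05336 (the normalizer cancels) = 0.0320.

0.0320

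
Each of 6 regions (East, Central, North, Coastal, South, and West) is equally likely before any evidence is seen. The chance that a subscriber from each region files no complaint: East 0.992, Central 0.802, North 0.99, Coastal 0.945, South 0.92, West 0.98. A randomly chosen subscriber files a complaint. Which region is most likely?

Taking complements, P(complaint | each) = East 0.008, Central 0.198, North 0.01, Coastal 0.055, South 0.08, West 0.02.
Since the prior is uniform, the posterior is proportional to the likelihood:
  East: 0.008
  Central: 0.198
  North: 0.01
  Coastal: 0.055
  South: 0.08
  West: 0.02
Total = 0.371.
Largest term belongs to Central, so Central is most probable.

Central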